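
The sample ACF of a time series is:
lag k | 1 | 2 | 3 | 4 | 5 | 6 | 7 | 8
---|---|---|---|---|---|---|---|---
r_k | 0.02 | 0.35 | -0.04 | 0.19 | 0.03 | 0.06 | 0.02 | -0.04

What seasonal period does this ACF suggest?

The largest autocorrelation is r_2 = 0.35, with a weaker echo at lag 4 (0.19); the remaining lags stay at or below 0.06.
The dominant spike at lag 2 indicates a seasonal period of 2.

2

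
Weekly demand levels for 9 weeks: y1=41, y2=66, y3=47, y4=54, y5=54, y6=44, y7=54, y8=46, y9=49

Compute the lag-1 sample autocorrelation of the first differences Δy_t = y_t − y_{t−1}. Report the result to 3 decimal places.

First differences Δy: 25, -19, 7, 0, -10, 10, -8, 3
Mean of differences = 1.0000
Numerator Σ(Δy_t−Δȳ)(Δy_{t+1}−Δȳ) = -793.0000
Denominator Σ(Δy_t−Δȳ)² = 1300.0000
r_1(Δy) = -793.0000 / 1300.0000 = -0.610

-0.610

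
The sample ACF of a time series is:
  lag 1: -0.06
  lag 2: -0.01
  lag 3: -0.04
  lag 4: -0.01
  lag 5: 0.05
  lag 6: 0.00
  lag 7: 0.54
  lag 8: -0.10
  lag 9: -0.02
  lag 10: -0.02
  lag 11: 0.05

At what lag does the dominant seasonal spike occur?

7

The largest autocorrelation is r_7 = 0.54; the remaining lags stay at or below 0.05.
The dominant spike at lag 7 indicates a seasonal period of 7.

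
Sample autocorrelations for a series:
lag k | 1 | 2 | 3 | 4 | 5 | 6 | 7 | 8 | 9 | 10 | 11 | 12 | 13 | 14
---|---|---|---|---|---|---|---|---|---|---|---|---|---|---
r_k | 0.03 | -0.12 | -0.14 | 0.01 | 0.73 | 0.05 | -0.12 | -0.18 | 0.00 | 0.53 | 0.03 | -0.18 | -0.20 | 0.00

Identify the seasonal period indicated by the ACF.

The largest autocorrelation is r_5 = 0.73, with a weaker echo at lag 10 (0.53); the remaining lags stay at or below 0.05.
The dominant spike at lag 5 indicates a seasonal period of 5.

5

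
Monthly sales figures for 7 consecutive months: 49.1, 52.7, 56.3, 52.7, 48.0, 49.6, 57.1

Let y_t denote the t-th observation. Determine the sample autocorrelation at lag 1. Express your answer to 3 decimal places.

Mean ȳ = (49.1 + 52.7 + 56.3 + 52.7 + 48.0 + 49.6 + 57.1)/7 = 52.2143
Deviations from mean: -3.1143, 0.4857, 4.0857, 0.4857, -4.2143, -2.6143, 4.8857
Σ(y_t−ȳ)(y_{t+1}−ȳ) = (-1.5127) + (1.9845) + (1.9845) + (-2.0469) + (11.0173) + (-12.7727) = -1.3459
Denominator Σ(y_t−ȳ)² = 75.3286
r_1 = -1.3459 / 75.3286 = -0.018

-0.018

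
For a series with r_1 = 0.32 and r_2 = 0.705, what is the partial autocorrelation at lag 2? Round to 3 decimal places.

φ_{22} = (r_2 − r_1²) / (1 − r_1²)
r_1² = (0.32)² = 0.1024
Numerator = 0.705 − 0.1024 = 0.6026; denominator = 1 − 0.1024 = 0.8976
φ_{22} = 0.6026 / 0.8976 = 0.671

0.671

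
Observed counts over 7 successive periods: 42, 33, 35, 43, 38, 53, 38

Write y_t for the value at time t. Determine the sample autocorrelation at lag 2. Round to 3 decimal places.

Mean ȳ = (42 + 33 + 35 + 43 + 38 + 53 + 38)/7 = 40.2857
Deviations from mean: 1.7143, -7.2857, -5.2857, 2.7143, -2.2857, 12.7143, -2.2857
Σ(y_t−ȳ)(y_{t+2}−ȳ) = (-9.0612) + (-19.7755) + (12.0816) + (34.5102) + (5.2245) = 22.9796
Denominator Σ(y_t−ȳ)² = 263.4286
r_2 = 22.9796 / 263.4286 = 0.087

0.087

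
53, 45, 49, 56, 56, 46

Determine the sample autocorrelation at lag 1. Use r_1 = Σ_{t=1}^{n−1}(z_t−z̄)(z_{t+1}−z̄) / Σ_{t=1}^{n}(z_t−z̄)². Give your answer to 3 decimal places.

Mean z̄ = (53 + 45 + 49 + 56 + 56 + 46)/6 = 50.8333
Deviations from mean: 2.1667, -5.8333, -1.8333, 5.1667, 5.1667, -4.8333
Σ(z_t−z̄)(z_{t+1}−z̄) = (-12.6389) + (10.6944) + (-9.4722) + (26.6944) + (-24.9722) = -9.6944
Denominator Σ(z_t−z̄)² = 118.8333
r_1 = -9.6944 / 118.8333 = -0.082

-0.082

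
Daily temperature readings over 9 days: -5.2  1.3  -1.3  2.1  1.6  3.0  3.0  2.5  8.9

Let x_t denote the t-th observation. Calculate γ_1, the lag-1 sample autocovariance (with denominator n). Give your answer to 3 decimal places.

Mean x̄ = (-5.2 + 1.3 − 1.3 + 2.1 + 1.6 + 3.0 + 3.0 + 2.5 + 8.9)/9 = 1.7667
Σ_{t=1}^{8}(x_t−x̄)(x_{t+1}−x̄) = 11.0556
γ_1 = 11.0556 / 9 = 1.228

1.228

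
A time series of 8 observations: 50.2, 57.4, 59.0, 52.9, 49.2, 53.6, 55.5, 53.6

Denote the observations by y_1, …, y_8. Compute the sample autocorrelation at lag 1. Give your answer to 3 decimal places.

Mean ȳ = (50.2 + 57.4 + 59.0 + 52.9 + 49.2 + 53.6 + 55.5 + 53.6)/8 = 53.9250
Deviations from mean: -3.7250, 3.4750, 5.0750, -1.0250, -4.7250, -0.3250, 1.5750, -0.3250
Numerator Σ_{t=1}^{7}(y_t−ȳ)(y_{t+1}−ȳ) = 4.8444
Denominator Σ(y_t−ȳ)² = 77.7750
r_1 = 4.8444 / 77.7750 = 0.062

0.062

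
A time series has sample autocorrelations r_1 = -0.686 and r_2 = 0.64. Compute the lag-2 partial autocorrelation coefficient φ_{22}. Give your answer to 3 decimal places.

φ_{22} = (r_2 − r_1²) / (1 − r_1²)
r_1² = (-0.686)² = 0.470596
Numerator = 0.64 − 0.4706 = 0.1694; denominator = 1 − 0.4706 = 0.5294
φ_{22} = 0.1694 / 0.5294 = 0.320

0.320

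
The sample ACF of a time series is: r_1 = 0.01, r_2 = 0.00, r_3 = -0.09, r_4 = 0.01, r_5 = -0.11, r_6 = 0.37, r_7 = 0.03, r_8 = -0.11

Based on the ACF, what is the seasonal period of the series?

6

The largest autocorrelation is r_6 = 0.37; the remaining lags stay at or below 0.03.
The dominant spike at lag 6 indicates a seasonal period of 6.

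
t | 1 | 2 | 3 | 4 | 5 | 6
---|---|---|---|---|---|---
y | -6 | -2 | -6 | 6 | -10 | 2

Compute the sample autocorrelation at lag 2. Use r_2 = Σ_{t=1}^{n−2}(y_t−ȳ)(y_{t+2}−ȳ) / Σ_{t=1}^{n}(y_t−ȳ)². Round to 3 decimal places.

Mean ȳ = (-6 − 2 − 6 + 6 − 10 + 2)/6 = -2.6667
Deviations from mean: -3.3333, 0.6667, -3.3333, 8.6667, -7.3333, 4.6667
Σ(y_t−ȳ)(y_{t+2}−ȳ) = (11.1111) + (5.7778) + (24.4444) + (40.4444) = 81.7778
Denominator Σ(y_t−ȳ)² = 173.3333
r_2 = 81.7778 / 173.3333 = 0.472

0.472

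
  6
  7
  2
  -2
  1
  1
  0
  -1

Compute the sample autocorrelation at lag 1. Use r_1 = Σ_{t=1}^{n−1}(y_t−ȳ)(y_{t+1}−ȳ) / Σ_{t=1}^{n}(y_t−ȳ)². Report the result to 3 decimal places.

Mean ȳ = (6 + 7 + 2 − 2 + 1 + 1 + 0 − 1)/8 = 1.7500
Deviations from mean: 4.2500, 5.2500, 0.2500, -3.7500, -0.7500, -0.7500, -1.7500, -2.7500
Σ(y_t−ȳ)(y_{t+1}−ȳ) = (22.3125) + (1.3125) + (-0.9375) + (2.8125) + (0.5625) + (1.3125) + (4.8125) = 32.1875
Denominator Σ(y_t−ȳ)² = 71.5000
r_1 = 32.1875 / 71.5000 = 0.450

0.450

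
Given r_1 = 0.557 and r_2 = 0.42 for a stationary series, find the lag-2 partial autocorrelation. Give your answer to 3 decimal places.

φ_{22} = (r_2 − r_1²) / (1 − r_1²)
r_1² = (0.557)² = 0.310249
Numerator = 0.42 − 0.3102 = 0.1098; denominator = 1 − 0.3102 = 0.6898
φ_{22} = 0.1098 / 0.6898 = 0.159

0.159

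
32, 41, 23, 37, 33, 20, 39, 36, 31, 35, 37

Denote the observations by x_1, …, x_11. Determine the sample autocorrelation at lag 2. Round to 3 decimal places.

Mean x̄ = (32 + 41 + 23 + 37 + 33 + 20 + 39 + 36 + 31 + 35 + 37)/11 = 33.0909
Numerator Σ_{t=1}^{9}(x_t−x̄)(x_{t+2}−x̄) = -61.9256
Denominator Σ(x_t−x̄)² = 418.9091
r_2 = -61.9256 / 418.9091 = -0.148

-0.148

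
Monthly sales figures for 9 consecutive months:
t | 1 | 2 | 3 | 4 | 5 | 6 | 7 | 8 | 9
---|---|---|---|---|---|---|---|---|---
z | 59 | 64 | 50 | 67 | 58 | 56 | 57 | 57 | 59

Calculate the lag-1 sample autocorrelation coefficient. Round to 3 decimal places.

Mean z̄ = (59 + 64 + 50 + 67 + 58 + 56 + 57 + 57 + 59)/9 = 58.5556
Numerator Σ_{t=1}^{8}(z_t−z̄)(z_{t+1}−z̄) = -113.9753
Denominator Σ(z_t−z̄)² = 186.2222
r_1 = -113.9753 / 186.2222 = -0.612

-0.612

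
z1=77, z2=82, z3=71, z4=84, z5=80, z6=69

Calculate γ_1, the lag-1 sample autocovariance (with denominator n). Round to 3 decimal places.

Mean z̄ = (77 + 82 + 71 + 84 + 80 + 69)/6 = 77.1667
Deviations: -0.1667, 4.8333, -6.1667, 6.8333, 2.8333, -8.1667
Σ_{t=1}^{5}(z_t−z̄)(z_{t+1}−z̄) = -76.5278
γ_1 = -76.5278 / 6 = -12.755

-12.755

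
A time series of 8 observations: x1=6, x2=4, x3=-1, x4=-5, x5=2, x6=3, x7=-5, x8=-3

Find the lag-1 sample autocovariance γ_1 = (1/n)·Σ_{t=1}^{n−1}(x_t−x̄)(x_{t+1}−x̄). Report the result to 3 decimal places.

2.654

Mean x̄ = (6 + 4 − 1 − 5 + 2 + 3 − 5 − 3)/8 = 0.1250
Σ_{t=1}^{7}(x_t−x̄)(x_{t+1}−x̄) = 21.2344
γ_1 = 21.2344 / 8 = 2.654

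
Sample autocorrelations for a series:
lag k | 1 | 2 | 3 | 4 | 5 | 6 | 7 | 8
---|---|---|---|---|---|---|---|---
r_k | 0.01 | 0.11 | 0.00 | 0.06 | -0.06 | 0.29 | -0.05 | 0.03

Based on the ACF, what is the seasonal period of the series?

The largest autocorrelation is r_6 = 0.29; the remaining lags stay at or below 0.11.
The dominant spike at lag 6 indicates a seasonal period of 6.

6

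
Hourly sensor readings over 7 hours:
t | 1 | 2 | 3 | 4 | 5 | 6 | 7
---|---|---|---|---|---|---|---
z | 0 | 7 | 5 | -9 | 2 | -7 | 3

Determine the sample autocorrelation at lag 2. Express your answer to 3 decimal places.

0.075

Mean z̄ = (0 + 7 + 5 − 9 + 2 − 7 + 3)/7 = 0.1429
Deviations from mean: -0.1429, 6.8571, 4.8571, -9.1429, 1.8571, -7.1429, 2.8571
Numerator Σ_{t=1}^{5}(z_t−z̄)(z_{t+2}−z̄) = 16.2449
Denominator Σ(z_t−z̄)² = 216.8571
r_2 = 16.2449 / 216.8571 = 0.075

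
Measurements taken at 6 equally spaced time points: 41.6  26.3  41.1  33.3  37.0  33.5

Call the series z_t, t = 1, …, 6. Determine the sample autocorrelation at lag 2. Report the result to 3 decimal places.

0.410

Mean z̄ = (41.6 + 26.3 + 41.1 + 33.3 + 37.0 + 33.5)/6 = 35.4667
Deviations from mean: 6.1333, -9.1667, 5.6333, -2.1667, 1.5333, -1.9667
Numerator Σ_{t=1}^{4}(z_t−z̄)(z_{t+2}−z̄) = 67.3111
Denominator Σ(z_t−z̄)² = 164.2933
r_2 = 67.3111 / 164.2933 = 0.410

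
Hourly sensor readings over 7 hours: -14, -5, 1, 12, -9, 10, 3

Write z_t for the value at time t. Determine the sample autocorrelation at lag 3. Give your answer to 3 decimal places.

-0.133

Mean z̄ = (-14 − 5 + 1 + 12 − 9 + 10 + 3)/7 = -0.2857
Deviations from mean: -13.7143, -4.7143, 1.2857, 12.2857, -8.7143, 10.2857, 3.2857
Σ(z_t−z̄)(z_{t+3}−z̄) = (-168.4898) + (41.0816) + (13.2245) + (40.3673) = -73.8163
Denominator Σ(z_t−z̄)² = 555.4286
r_3 = -73.8163 / 555.4286 = -0.133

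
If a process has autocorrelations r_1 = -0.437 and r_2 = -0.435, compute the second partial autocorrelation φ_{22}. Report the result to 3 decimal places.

φ_{22} = (r_2 − r_1²) / (1 − r_1²)
r_1² = (-0.437)² = 0.190969
Numerator = -0.435 − 0.1910 = -0.6260; denominator = 1 − 0.1910 = 0.8090
φ_{22} = -0.6260 / 0.8090 = -0.774

-0.774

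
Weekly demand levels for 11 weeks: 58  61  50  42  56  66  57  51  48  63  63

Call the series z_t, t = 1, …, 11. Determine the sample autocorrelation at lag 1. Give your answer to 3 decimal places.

Mean z̄ = (58 + 61 + 50 + 42 + 56 + 66 + 57 + 51 + 48 + 63 + 63)/11 = 55.9091
Numerator Σ_{t=1}^{10}(z_t−z̄)(z_{t+1}−z̄) = 101.0826
Denominator Σ(z_t−z̄)² = 548.9091
r_1 = 101.0826 / 548.9091 = 0.184

0.184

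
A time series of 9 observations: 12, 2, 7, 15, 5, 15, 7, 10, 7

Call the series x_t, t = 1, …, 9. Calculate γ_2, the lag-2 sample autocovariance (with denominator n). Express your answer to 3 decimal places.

Mean x̄ = (12 + 2 + 7 + 15 + 5 + 15 + 7 + 10 + 7)/9 = 8.8889
Σ_{t=1}^{7}(x_t−x̄)(x_{t+2}−x̄) = 14.4198
γ_2 = 14.4198 / 9 = 1.602

1.602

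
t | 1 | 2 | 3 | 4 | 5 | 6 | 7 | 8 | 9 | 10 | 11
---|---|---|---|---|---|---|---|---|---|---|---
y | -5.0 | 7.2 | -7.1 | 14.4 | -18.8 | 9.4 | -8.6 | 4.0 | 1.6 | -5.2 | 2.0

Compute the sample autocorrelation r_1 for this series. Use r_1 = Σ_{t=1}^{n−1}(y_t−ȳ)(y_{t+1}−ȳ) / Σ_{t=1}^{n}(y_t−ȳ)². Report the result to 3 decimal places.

-0.855

Mean ȳ = (-5.0 + 7.2 − 7.1 + 14.4 − 18.8 + 9.4 − 8.6 + 4.0 + 1.6 − 5.2 + 2.0)/11 = -0.5545
Numerator Σ_{t=1}^{10}(y_t−ȳ)(y_{t+1}−ȳ) = -766.3866
Denominator Σ(y_t−ȳ)² = 896.5873
r_1 = -766.3866 / 896.5873 = -0.855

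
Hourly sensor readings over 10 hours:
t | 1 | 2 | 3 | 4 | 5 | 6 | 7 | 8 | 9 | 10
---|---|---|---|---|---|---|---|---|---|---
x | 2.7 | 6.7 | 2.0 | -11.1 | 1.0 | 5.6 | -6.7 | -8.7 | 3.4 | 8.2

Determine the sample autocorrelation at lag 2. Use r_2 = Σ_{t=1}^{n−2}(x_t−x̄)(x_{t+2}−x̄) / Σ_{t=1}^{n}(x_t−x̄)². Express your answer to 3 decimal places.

Mean x̄ = (2.7 + 6.7 + 2.0 − 11.1 + 1.0 + 5.6 − 6.7 − 8.7 + 3.4 + 8.2)/10 = 0.3100
Numerator Σ_{t=1}^{8}(x_t−x̄)(x_{t+2}−x̄) = -273.3132
Denominator Σ(x_t−x̄)² = 410.1690
r_2 = -273.3132 / 410.1690 = -0.666

-0.666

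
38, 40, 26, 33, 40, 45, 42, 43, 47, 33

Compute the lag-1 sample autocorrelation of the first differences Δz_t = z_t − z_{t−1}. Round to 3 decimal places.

First differences Δz: 2, -14, 7, 7, 5, -3, 1, 4, -14
Mean of differences = -0.5556
Numerator Σ(Δz_t−Δz̄)(Δz_{t+1}−Δz̄) = -108.4198
Denominator Σ(Δz_t−Δz̄)² = 542.2222
r_1(Δz) = -108.4198 / 542.2222 = -0.200

-0.200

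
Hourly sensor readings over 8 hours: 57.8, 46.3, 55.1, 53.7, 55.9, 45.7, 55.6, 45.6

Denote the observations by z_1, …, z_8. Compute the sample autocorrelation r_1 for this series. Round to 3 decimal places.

-0.582

Mean z̄ = (57.8 + 46.3 + 55.1 + 53.7 + 55.9 + 45.7 + 55.6 + 45.6)/8 = 51.9625
Deviations from mean: 5.8375, -5.6625, 3.1375, 1.7375, 3.9375, -6.2625, 3.6375, -6.3625
Numerator Σ_{t=1}^{7}(z_t−z̄)(z_{t+1}−z̄) = -109.1102
Denominator Σ(z_t−z̄)² = 187.4388
r_1 = -109.1102 / 187.4388 = -0.582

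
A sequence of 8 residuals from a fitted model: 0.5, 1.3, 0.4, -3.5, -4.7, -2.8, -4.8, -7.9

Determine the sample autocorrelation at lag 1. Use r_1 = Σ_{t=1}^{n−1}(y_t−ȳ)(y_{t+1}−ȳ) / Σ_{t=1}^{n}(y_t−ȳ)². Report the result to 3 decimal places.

0.495

Mean ȳ = (0.5 + 1.3 + 0.4 − 3.5 − 4.7 − 2.8 − 4.8 − 7.9)/8 = -2.6875
Deviations from mean: 3.1875, 3.9875, 3.0875, -0.8125, -2.0125, -0.1125, -2.1125, -5.2125
Σ(y_t−ȳ)(y_{t+1}−ȳ) = (12.7102) + (12.3114) + (-2.5086) + (1.6352) + (0.2264) + (0.2377) + (11.0114) = 35.6236
Denominator Σ(y_t−ȳ)² = 71.9488
r_1 = 35.6236 / 71.9488 = 0.495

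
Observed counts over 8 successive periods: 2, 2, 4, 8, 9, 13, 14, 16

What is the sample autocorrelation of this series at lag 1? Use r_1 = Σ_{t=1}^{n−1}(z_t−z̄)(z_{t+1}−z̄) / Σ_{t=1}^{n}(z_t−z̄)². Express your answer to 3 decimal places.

0.669

Mean z̄ = (2 + 2 + 4 + 8 + 9 + 13 + 14 + 16)/8 = 8.5000
Numerator Σ_{t=1}^{7}(z_t−z̄)(z_{t+1}−z̄) = 141.7500
Denominator Σ(z_t−z̄)² = 212.0000
r_1 = 141.7500 / 212.0000 = 0.669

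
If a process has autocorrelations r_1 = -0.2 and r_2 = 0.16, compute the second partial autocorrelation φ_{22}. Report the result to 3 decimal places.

0.125

φ_{22} = (r_2 − r_1²) / (1 − r_1²)
r_1² = (-0.2)² = 0.04
Numerator = 0.16 − 0.0400 = 0.1200; denominator = 1 − 0.0400 = 0.9600
φ_{22} = 0.1200 / 0.9600 = 0.125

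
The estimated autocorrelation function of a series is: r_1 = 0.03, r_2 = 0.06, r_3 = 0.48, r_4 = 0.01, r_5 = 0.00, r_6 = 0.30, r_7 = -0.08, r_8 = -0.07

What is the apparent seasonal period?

The largest autocorrelation is r_3 = 0.48, with a weaker echo at lag 6 (0.30); the remaining lags stay at or below 0.06.
The dominant spike at lag 3 indicates a seasonal period of 3.

3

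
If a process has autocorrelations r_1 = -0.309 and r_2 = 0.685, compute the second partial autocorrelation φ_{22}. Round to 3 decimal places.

0.652

φ_{22} = (r_2 − r_1²) / (1 − r_1²)
r_1² = (-0.309)² = 0.095481
Numerator = 0.685 − 0.0955 = 0.5895; denominator = 1 − 0.0955 = 0.9045
φ_{22} = 0.5895 / 0.9045 = 0.652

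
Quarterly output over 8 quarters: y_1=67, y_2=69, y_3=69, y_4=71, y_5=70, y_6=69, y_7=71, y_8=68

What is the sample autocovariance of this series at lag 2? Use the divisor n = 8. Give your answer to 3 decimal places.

0.141

Mean ȳ = (67 + 69 + 69 + 71 + 70 + 69 + 71 + 68)/8 = 69.2500
Σ_{t=1}^{6}(y_t−ȳ)(y_{t+2}−ȳ) = 1.1250
γ_2 = 1.1250 / 8 = 0.141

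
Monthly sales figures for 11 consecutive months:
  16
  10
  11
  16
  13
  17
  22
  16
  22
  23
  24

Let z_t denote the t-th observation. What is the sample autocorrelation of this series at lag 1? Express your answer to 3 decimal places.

0.511

Mean z̄ = (16 + 10 + 11 + 16 + 13 + 17 + 22 + 16 + 22 + 23 + 24)/11 = 17.2727
Numerator Σ_{t=1}^{10}(z_t−z̄)(z_{t+1}−z̄) = 121.7438
Denominator Σ(z_t−z̄)² = 238.1818
r_1 = 121.7438 / 238.1818 = 0.511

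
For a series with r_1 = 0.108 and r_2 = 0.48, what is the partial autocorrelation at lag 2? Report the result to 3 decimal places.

φ_{22} = (r_2 − r_1²) / (1 − r_1²)
r_1² = (0.108)² = 0.011664
Numerator = 0.48 − 0.0117 = 0.4683; denominator = 1 − 0.0117 = 0.9883
φ_{22} = 0.4683 / 0.9883 = 0.474

0.474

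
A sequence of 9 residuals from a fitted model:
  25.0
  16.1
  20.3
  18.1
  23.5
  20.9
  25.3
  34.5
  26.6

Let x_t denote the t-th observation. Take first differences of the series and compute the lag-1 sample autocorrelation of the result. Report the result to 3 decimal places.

-0.395

First differences Δx: -8.9, 4.2, -2.2, 5.4, -2.6, 4.4, 9.2, -7.9
Mean of differences = 0.2000
Numerator Σ(Δx_t−Δx̄)(Δx_{t+1}−Δx̄) = -119.9000
Denominator Σ(Δx_t−Δx̄)² = 303.7000
r_1(Δx) = -119.9000 / 303.7000 = -0.395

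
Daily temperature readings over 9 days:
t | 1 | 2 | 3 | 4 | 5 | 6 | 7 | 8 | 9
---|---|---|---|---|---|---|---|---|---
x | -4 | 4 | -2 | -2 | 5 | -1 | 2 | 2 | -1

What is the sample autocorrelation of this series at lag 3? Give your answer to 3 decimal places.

0.486

Mean x̄ = (-4 + 4 − 2 − 2 + 5 − 1 + 2 + 2 − 1)/9 = 0.3333
Σ(x_t−x̄)(x_{t+3}−x̄) = (10.1111) + (17.1111) + (3.1111) + (-3.8889) + (7.7778) + (1.7778) = 36.0000
Denominator Σ(x_t−x̄)² = 74.0000
r_3 = 36.0000 / 74.0000 = 0.486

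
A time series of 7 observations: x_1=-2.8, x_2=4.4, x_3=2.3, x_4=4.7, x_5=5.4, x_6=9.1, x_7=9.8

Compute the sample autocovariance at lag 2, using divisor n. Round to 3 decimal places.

2.841

Mean x̄ = (-2.8 + 4.4 + 2.3 + 4.7 + 5.4 + 9.1 + 9.8)/7 = 4.7000
Σ_{t=1}^{5}(x_t−x̄)(x_{t+2}−x̄) = 19.8900
γ_2 = 19.8900 / 7 = 2.841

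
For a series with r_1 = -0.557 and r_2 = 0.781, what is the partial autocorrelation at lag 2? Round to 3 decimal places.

φ_{22} = (r_2 − r_1²) / (1 − r_1²)
r_1² = (-0.557)² = 0.310249
Numerator = 0.781 − 0.3102 = 0.4708; denominator = 1 − 0.3102 = 0.6898
φ_{22} = 0.4708 / 0.6898 = 0.682

0.682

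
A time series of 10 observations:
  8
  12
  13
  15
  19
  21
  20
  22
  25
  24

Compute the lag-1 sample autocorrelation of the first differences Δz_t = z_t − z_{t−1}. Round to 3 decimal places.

-0.191

First differences Δz: 4, 1, 2, 4, 2, -1, 2, 3, -1
Mean of differences = 1.7778
Numerator Σ(Δz_t−Δz̄)(Δz_{t+1}−Δz̄) = -5.2716
Denominator Σ(Δz_t−Δz̄)² = 27.5556
r_1(Δz) = -5.2716 / 27.5556 = -0.191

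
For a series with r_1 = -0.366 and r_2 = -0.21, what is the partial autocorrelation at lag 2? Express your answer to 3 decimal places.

φ_{22} = (r_2 − r_1²) / (1 − r_1²)
r_1² = (-0.366)² = 0.133956
Numerator = -0.21 − 0.1340 = -0.3440; denominator = 1 − 0.1340 = 0.8660
φ_{22} = -0.3440 / 0.8660 = -0.397

-0.397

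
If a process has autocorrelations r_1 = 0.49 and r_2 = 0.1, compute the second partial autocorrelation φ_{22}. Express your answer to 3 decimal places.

φ_{22} = (r_2 − r_1²) / (1 − r_1²)
r_1² = (0.49)² = 0.2401
Numerator = 0.1 − 0.2401 = -0.1401; denominator = 1 − 0.2401 = 0.7599
φ_{22} = -0.1401 / 0.7599 = -0.184

-0.184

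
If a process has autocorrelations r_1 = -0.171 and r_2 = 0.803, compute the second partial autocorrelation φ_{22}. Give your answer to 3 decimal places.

0.797

φ_{22} = (r_2 − r_1²) / (1 − r_1²)
r_1² = (-0.171)² = 0.029241
Numerator = 0.803 − 0.0292 = 0.7738; denominator = 1 − 0.0292 = 0.9708
φ_{22} = 0.7738 / 0.9708 = 0.797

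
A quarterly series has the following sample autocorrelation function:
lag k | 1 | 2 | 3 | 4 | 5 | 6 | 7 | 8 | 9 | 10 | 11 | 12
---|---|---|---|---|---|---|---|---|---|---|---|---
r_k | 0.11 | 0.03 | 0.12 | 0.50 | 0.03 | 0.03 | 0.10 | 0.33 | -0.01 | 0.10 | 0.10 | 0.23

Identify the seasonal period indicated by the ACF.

The largest autocorrelation is r_4 = 0.50, with weaker echoes at lags 8 (0.33) and 12 (0.23); the remaining lags stay at or below 0.12.
The dominant spike at lag 4 indicates a seasonal period of 4.

4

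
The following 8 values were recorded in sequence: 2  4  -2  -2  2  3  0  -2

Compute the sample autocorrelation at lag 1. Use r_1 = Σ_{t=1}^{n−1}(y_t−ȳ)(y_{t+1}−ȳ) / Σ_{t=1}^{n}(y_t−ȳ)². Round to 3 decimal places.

0.059

Mean ȳ = (2 + 4 − 2 − 2 + 2 + 3 + 0 − 2)/8 = 0.6250
Deviations from mean: 1.3750, 3.3750, -2.6250, -2.6250, 1.3750, 2.3750, -0.6250, -2.6250
Σ(y_t−ȳ)(y_{t+1}−ȳ) = (4.6406) + (-8.8594) + (6.8906) + (-3.6094) + (3.2656) + (-1.4844) + (1.6406) = 2.4844
Denominator Σ(y_t−ȳ)² = 41.8750
r_1 = 2.4844 / 41.8750 = 0.059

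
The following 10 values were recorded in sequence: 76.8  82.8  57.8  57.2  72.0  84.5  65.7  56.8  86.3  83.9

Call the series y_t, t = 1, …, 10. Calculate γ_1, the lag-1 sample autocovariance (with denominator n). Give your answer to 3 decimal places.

8.322

Mean ȳ = (76.8 + 82.8 + 57.8 + 57.2 + 72.0 + 84.5 + 65.7 + 56.8 + 86.3 + 83.9)/10 = 72.3800
Σ_{t=1}^{9}(y_t−ȳ)(y_{t+1}−ȳ) = 83.2176
γ_1 = 83.2176 / 10 = 8.322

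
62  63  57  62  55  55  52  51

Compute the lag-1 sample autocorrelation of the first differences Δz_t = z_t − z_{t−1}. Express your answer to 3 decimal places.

-0.846

First differences Δz: 1, -6, 5, -7, 0, -3, -1
Mean of differences = -1.5714
Numerator Σ(Δz_t−Δz̄)(Δz_{t+1}−Δz̄) = -87.7551
Denominator Σ(Δz_t−Δz̄)² = 103.7143
r_1(Δz) = -87.7551 / 103.7143 = -0.846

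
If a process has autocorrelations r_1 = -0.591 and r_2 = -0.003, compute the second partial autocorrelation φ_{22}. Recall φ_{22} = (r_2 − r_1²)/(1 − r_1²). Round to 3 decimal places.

-0.541

φ_{22} = (r_2 − r_1²) / (1 − r_1²)
r_1² = (-0.591)² = 0.349281
Numerator = -0.003 − 0.3493 = -0.3523; denominator = 1 − 0.3493 = 0.6507
φ_{22} = -0.3523 / 0.6507 = -0.541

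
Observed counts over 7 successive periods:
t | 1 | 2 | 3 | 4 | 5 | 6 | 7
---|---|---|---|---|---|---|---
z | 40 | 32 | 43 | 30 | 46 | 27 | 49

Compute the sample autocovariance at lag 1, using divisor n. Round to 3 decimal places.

-50.472

Mean z̄ = (40 + 32 + 43 + 30 + 46 + 27 + 49)/7 = 38.1429
Deviations: 1.8571, -6.1429, 4.8571, -8.1429, 7.8571, -11.1429, 10.8571
Σ_{t=1}^{6}(z_t−z̄)(z_{t+1}−z̄) = -353.3061
γ_1 = -353.3061 / 7 = -50.472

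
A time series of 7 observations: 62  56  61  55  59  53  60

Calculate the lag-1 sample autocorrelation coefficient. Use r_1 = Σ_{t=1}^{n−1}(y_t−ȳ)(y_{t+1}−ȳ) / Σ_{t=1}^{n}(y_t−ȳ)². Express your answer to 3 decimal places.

Mean ȳ = (62 + 56 + 61 + 55 + 59 + 53 + 60)/7 = 58.0000
Deviations from mean: 4.0000, -2.0000, 3.0000, -3.0000, 1.0000, -5.0000, 2.0000
Σ(y_t−ȳ)(y_{t+1}−ȳ) = (-8.0000) + (-6.0000) + (-9.0000) + (-3.0000) + (-5.0000) + (-10.0000) = -41.0000
Denominator Σ(y_t−ȳ)² = 68.0000
r_1 = -41.0000 / 68.0000 = -0.603

-0.603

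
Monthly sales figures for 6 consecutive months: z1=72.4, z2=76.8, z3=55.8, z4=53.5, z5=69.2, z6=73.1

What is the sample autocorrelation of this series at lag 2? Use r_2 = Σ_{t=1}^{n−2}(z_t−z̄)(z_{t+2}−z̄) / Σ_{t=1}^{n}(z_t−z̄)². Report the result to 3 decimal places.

-0.642

Mean z̄ = (72.4 + 76.8 + 55.8 + 53.5 + 69.2 + 73.1)/6 = 66.8000
Σ(z_t−z̄)(z_{t+2}−z̄) = (-61.6000) + (-133.0000) + (-26.4000) + (-83.7900) = -304.7900
Denominator Σ(z_t−z̄)² = 474.7000
r_2 = -304.7900 / 474.7000 = -0.642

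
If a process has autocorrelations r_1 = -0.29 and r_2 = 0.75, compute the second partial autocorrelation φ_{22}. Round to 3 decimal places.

φ_{22} = (r_2 − r_1²) / (1 − r_1²)
r_1² = (-0.29)² = 0.0841
Numerator = 0.75 − 0.0841 = 0.6659; denominator = 1 − 0.0841 = 0.9159
φ_{22} = 0.6659 / 0.9159 = 0.727

0.727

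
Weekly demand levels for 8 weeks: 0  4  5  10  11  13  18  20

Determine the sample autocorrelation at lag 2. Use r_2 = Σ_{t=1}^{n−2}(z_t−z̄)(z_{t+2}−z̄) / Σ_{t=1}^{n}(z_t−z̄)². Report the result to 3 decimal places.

0.248

Mean z̄ = (0 + 4 + 5 + 10 + 11 + 13 + 18 + 20)/8 = 10.1250
Deviations from mean: -10.1250, -6.1250, -5.1250, -0.1250, 0.8750, 2.8750, 7.8750, 9.8750
Numerator Σ_{t=1}^{6}(z_t−z̄)(z_{t+2}−z̄) = 83.0938
Denominator Σ(z_t−z̄)² = 334.8750
r_2 = 83.0938 / 334.8750 = 0.248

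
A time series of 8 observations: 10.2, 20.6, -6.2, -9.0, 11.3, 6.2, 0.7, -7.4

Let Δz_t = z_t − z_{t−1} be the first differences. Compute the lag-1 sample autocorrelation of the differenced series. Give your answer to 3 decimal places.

-0.263

First differences Δz: 10.4, -26.8, -2.8, 20.3, -5.1, -5.5, -8.1
Mean of differences = -2.5143
Numerator Σ(Δz_t−Δz̄)(Δz_{t+1}−Δz̄) = -347.8059
Denominator Σ(Δz_t−Δz̄)² = 1323.9486
r_1(Δz) = -347.8059 / 1323.9486 = -0.263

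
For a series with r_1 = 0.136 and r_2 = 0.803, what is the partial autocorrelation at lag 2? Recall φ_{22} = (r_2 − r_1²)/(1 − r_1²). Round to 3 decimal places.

φ_{22} = (r_2 − r_1²) / (1 − r_1²)
r_1² = (0.136)² = 0.018496
Numerator = 0.803 − 0.0185 = 0.7845; denominator = 1 − 0.0185 = 0.9815
φ_{22} = 0.7845 / 0.9815 = 0.799

0.799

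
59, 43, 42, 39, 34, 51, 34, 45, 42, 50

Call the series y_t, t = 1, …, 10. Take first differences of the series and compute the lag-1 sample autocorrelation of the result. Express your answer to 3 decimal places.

-0.556

First differences Δy: -16, -1, -3, -5, 17, -17, 11, -3, 8
Mean of differences = -1.0000
Numerator Σ(Δy_t−Δȳ)(Δy_{t+1}−Δȳ) = -586.0000
Denominator Σ(Δy_t−Δȳ)² = 1054.0000
r_1(Δy) = -586.0000 / 1054.0000 = -0.556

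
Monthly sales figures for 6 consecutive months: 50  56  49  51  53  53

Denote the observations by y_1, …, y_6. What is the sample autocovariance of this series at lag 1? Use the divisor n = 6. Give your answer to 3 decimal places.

-2.833

Mean ȳ = (50 + 56 + 49 + 51 + 53 + 53)/6 = 52.0000
Σ_{t=1}^{5}(y_t−ȳ)(y_{t+1}−ȳ) = -17.0000
γ_1 = -17.0000 / 6 = -2.833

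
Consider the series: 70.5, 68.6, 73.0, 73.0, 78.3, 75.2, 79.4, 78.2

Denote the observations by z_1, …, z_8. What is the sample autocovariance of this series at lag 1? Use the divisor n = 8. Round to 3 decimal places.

6.651

Mean z̄ = (70.5 + 68.6 + 73.0 + 73.0 + 78.3 + 75.2 + 79.4 + 78.2)/8 = 74.5250
Σ_{t=1}^{7}(z_t−z̄)(z_{t+1}−z̄) = 53.2069
γ_1 = 53.2069 / 8 = 6.651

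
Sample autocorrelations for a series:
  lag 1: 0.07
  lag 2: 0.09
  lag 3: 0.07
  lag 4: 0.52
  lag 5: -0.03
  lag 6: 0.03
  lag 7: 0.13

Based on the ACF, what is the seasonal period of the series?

4

The largest autocorrelation is r_4 = 0.52; the remaining lags stay at or below 0.13.
The dominant spike at lag 4 indicates a seasonal period of 4.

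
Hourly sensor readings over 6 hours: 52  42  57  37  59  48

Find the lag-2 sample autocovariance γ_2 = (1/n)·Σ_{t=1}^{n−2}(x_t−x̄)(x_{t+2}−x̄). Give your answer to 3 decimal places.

33.435

Mean x̄ = (52 + 42 + 57 + 37 + 59 + 48)/6 = 49.1667
Σ_{t=1}^{4}(x_t−x̄)(x_{t+2}−x̄) = 200.6111
γ_2 = 200.6111 / 6 = 33.435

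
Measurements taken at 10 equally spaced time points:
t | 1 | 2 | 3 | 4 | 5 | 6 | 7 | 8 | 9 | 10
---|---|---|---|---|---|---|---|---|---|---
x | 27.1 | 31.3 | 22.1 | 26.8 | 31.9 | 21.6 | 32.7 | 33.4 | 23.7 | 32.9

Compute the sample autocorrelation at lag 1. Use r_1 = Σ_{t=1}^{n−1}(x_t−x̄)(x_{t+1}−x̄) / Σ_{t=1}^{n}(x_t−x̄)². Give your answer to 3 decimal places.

-0.478

Mean x̄ = (27.1 + 31.3 + 22.1 + 26.8 + 31.9 + 21.6 + 32.7 + 33.4 + 23.7 + 32.9)/10 = 28.3500
Numerator Σ_{t=1}^{9}(x_t−x̄)(x_{t+1}−x̄) = -93.9375
Denominator Σ(x_t−x̄)² = 196.6450
r_1 = -93.9375 / 196.6450 = -0.478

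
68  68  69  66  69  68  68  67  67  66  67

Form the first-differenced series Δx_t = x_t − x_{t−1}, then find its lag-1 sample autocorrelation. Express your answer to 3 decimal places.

-0.708

First differences Δx: 0, 1, -3, 3, -1, 0, -1, 0, -1, 1
Mean of differences = -0.1000
Numerator Σ(Δx_t−Δx̄)(Δx_{t+1}−Δx̄) = -16.2100
Denominator Σ(Δx_t−Δx̄)² = 22.9000
r_1(Δx) = -16.2100 / 22.9000 = -0.708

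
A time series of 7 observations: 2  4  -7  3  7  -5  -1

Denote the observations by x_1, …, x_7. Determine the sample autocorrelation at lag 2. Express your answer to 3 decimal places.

-0.492

Mean x̄ = (2 + 4 − 7 + 3 + 7 − 5 − 1)/7 = 0.4286
Deviations from mean: 1.5714, 3.5714, -7.4286, 2.5714, 6.5714, -5.4286, -1.4286
Σ(x_t−x̄)(x_{t+2}−x̄) = (-11.6735) + (9.1837) + (-48.8163) + (-13.9592) + (-9.3878) = -74.6531
Denominator Σ(x_t−x̄)² = 151.7143
r_2 = -74.6531 / 151.7143 = -0.492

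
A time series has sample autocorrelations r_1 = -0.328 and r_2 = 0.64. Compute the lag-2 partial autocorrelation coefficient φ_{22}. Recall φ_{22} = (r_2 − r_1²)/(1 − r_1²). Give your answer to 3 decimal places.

0.597

φ_{22} = (r_2 − r_1²) / (1 − r_1²)
r_1² = (-0.328)² = 0.107584
Numerator = 0.64 − 0.1076 = 0.5324; denominator = 1 − 0.1076 = 0.8924
φ_{22} = 0.5324 / 0.8924 = 0.597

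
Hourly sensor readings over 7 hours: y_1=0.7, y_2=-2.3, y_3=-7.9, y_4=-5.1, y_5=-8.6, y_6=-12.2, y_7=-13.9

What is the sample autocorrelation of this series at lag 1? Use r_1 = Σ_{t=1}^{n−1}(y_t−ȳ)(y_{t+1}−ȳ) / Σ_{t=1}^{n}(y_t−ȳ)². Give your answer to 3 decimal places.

0.438

Mean ȳ = (0.7 − 2.3 − 7.9 − 5.1 − 8.6 − 12.2 − 13.9)/7 = -7.0429
Deviations from mean: 7.7429, 4.7429, -0.8571, 1.9429, -1.5571, -5.1571, -6.8571
Σ(y_t−ȳ)(y_{t+1}−ȳ) = (36.7233) + (-4.0653) + (-1.6653) + (-3.0253) + (8.0304) + (35.3633) = 71.3610
Denominator Σ(y_t−ȳ)² = 162.9971
r_1 = 71.3610 / 162.9971 = 0.438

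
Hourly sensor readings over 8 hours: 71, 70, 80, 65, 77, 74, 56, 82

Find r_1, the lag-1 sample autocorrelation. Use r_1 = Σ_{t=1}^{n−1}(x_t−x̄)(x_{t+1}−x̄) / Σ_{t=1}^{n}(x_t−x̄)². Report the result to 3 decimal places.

Mean x̄ = (71 + 70 + 80 + 65 + 77 + 74 + 56 + 82)/8 = 71.8750
Deviations from mean: -0.8750, -1.8750, 8.1250, -6.8750, 5.1250, 2.1250, -15.8750, 10.1250
Σ(x_t−x̄)(x_{t+1}−x̄) = (1.6406) + (-15.2344) + (-55.8594) + (-35.2344) + (10.8906) + (-33.7344) + (-160.7344) = -288.2656
Denominator Σ(x_t−x̄)² = 502.8750
r_1 = -288.2656 / 502.8750 = -0.573

-0.573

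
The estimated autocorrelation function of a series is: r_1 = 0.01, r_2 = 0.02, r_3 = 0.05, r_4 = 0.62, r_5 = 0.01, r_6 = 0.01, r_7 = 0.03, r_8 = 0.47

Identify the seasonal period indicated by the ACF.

4

The largest autocorrelation is r_4 = 0.62, with a weaker echo at lag 8 (0.47); the remaining lags stay at or below 0.05.
The dominant spike at lag 4 indicates a seasonal period of 4.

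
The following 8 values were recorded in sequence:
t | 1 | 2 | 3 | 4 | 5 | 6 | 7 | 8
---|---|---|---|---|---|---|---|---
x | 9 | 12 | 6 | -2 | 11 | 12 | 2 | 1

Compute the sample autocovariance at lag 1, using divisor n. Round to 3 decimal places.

0.248

Mean x̄ = (9 + 12 + 6 − 2 + 11 + 12 + 2 + 1)/8 = 6.3750
Σ_{t=1}^{7}(x_t−x̄)(x_{t+1}−x̄) = 1.9844
γ_1 = 1.9844 / 8 = 0.248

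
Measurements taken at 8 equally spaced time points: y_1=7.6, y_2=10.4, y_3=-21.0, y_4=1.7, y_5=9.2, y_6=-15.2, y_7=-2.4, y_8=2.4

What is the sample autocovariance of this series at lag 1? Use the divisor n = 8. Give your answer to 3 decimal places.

Mean ȳ = (7.6 + 10.4 − 21.0 + 1.7 + 9.2 − 15.2 − 2.4 + 2.4)/8 = -0.9125
Σ_{t=1}^{7}(y_t−ȳ)(y_{t+1}−ȳ) = -285.1589
γ_1 = -285.1589 / 8 = -35.645

-35.645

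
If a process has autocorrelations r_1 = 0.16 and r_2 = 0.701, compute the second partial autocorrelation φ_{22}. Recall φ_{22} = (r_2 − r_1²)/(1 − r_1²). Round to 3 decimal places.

0.693

φ_{22} = (r_2 − r_1²) / (1 − r_1²)
r_1² = (0.16)² = 0.0256
Numerator = 0.701 − 0.0256 = 0.6754; denominator = 1 − 0.0256 = 0.9744
φ_{22} = 0.6754 / 0.9744 = 0.693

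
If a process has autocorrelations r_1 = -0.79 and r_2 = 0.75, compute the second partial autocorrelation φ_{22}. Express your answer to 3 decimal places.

φ_{22} = (r_2 − r_1²) / (1 − r_1²)
r_1² = (-0.79)² = 0.6241
Numerator = 0.75 − 0.6241 = 0.1259; denominator = 1 − 0.6241 = 0.3759
φ_{22} = 0.1259 / 0.3759 = 0.335

0.335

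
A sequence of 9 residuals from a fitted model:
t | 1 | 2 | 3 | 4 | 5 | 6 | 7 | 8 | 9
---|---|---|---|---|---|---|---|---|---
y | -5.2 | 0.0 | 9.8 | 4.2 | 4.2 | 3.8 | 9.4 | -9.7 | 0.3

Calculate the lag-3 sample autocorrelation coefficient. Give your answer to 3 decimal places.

Mean ȳ = (-5.2 + 0.0 + 9.8 + 4.2 + 4.2 + 3.8 + 9.4 − 9.7 + 0.3)/9 = 1.8667
Numerator Σ_{t=1}^{6}(y_t−ȳ)(y_{t+3}−ȳ) = -17.9467
Denominator Σ(y_t−ȳ)² = 323.9800
r_3 = -17.9467 / 323.9800 = -0.055

-0.055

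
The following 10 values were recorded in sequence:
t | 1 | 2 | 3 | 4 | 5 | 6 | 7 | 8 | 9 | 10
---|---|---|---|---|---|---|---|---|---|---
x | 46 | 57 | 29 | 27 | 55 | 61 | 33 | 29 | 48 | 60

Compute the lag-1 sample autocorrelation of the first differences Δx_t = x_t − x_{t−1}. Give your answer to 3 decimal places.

First differences Δx: 11, -28, -2, 28, 6, -28, -4, 19, 12
Mean of differences = 1.5556
Numerator Σ(Δx_t−Δx̄)(Δx_{t+1}−Δx̄) = -32.4198
Denominator Σ(Δx_t−Δx̄)² = 3012.2222
r_1(Δx) = -32.4198 / 3012.2222 = -0.011

-0.011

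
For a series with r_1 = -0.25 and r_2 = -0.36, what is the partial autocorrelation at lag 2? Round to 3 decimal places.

-0.451

φ_{22} = (r_2 − r_1²) / (1 − r_1²)
r_1² = (-0.25)² = 0.0625
Numerator = -0.36 − 0.0625 = -0.4225; denominator = 1 − 0.0625 = 0.9375
φ_{22} = -0.4225 / 0.9375 = -0.451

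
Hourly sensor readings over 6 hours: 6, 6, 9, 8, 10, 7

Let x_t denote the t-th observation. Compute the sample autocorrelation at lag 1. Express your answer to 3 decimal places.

Mean x̄ = (6 + 6 + 9 + 8 + 10 + 7)/6 = 7.6667
Σ(x_t−x̄)(x_{t+1}−x̄) = (2.7778) + (-2.2222) + (0.4444) + (0.7778) + (-1.5556) = 0.2222
Denominator Σ(x_t−x̄)² = 13.3333
r_1 = 0.2222 / 13.3333 = 0.017

0.017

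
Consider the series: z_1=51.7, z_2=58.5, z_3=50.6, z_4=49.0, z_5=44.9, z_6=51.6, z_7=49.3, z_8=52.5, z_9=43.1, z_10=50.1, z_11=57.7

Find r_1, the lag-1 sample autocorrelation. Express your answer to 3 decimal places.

-0.021

Mean z̄ = (51.7 + 58.5 + 50.6 + 49.0 + 44.9 + 51.6 + 49.3 + 52.5 + 43.1 + 50.1 + 57.7)/11 = 50.8182
Numerator Σ_{t=1}^{10}(z_t−z̄)(z_{t+1}−z̄) = -4.4921
Denominator Σ(z_t−z̄)² = 211.3564
r_1 = -4.4921 / 211.3564 = -0.021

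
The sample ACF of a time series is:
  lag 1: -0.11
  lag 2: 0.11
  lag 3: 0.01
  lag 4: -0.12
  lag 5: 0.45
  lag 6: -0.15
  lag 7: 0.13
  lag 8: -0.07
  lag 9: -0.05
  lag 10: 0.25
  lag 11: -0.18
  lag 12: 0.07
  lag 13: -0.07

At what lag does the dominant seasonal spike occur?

The largest autocorrelation is r_5 = 0.45, with a weaker echo at lag 10 (0.25); the remaining lags stay at or below 0.13.
The dominant spike at lag 5 indicates a seasonal period of 5.

5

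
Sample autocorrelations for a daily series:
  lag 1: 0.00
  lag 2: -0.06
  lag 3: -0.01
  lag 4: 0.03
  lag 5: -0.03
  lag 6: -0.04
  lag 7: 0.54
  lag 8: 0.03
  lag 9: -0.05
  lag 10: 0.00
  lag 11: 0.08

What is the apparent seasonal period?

The largest autocorrelation is r_7 = 0.54; the remaining lags stay at or below 0.08.
The dominant spike at lag 7 indicates a seasonal period of 7.

7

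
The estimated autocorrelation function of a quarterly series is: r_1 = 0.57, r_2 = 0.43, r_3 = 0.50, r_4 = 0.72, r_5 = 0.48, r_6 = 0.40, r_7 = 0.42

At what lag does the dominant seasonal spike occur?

4

The largest autocorrelation is r_4 = 0.72; the remaining lags stay at or below 0.57. The elevated value at lag 1 (0.57), dropping to 0.43 at lag 2, reflects decaying short-term dependence rather than seasonality.
The dominant spike at lag 4 indicates a seasonal period of 4.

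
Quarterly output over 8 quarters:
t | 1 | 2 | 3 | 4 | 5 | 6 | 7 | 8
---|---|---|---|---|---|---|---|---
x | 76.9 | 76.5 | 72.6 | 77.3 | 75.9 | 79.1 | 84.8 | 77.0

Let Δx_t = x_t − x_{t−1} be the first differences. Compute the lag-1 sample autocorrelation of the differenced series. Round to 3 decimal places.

-0.379

First differences Δx: -0.4, -3.9, 4.7, -1.4, 3.2, 5.7, -7.8
Mean of differences = 0.0143
Numerator Σ(Δx_t−Δx̄)(Δx_{t+1}−Δx̄) = -54.1688
Denominator Σ(Δx_t−Δx̄)² = 142.9886
r_1(Δx) = -54.1688 / 142.9886 = -0.379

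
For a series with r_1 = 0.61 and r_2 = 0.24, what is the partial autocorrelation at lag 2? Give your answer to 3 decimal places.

φ_{22} = (r_2 − r_1²) / (1 − r_1²)
r_1² = (0.61)² = 0.3721
Numerator = 0.24 − 0.3721 = -0.1321; denominator = 1 − 0.3721 = 0.6279
φ_{22} = -0.1321 / 0.6279 = -0.210

-0.210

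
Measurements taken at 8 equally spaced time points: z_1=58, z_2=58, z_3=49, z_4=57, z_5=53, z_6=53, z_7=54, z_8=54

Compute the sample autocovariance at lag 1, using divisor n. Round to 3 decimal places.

-2.656

Mean z̄ = (58 + 58 + 49 + 57 + 53 + 53 + 54 + 54)/8 = 54.5000
Σ_{t=1}^{7}(z_t−z̄)(z_{t+1}−z̄) = -21.2500
γ_1 = -21.2500 / 8 = -2.656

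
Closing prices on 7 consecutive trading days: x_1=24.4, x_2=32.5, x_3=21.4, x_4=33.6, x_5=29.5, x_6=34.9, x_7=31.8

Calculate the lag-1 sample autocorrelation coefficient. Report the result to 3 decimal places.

-0.406

Mean x̄ = (24.4 + 32.5 + 21.4 + 33.6 + 29.5 + 34.9 + 31.8)/7 = 29.7286
Deviations from mean: -5.3286, 2.7714, -8.3286, 3.8714, -0.2286, 5.1714, 2.0714
Numerator Σ_{t=1}^{6}(x_t−x̄)(x_{t+1}−x̄) = -61.4480
Denominator Σ(x_t−x̄)² = 151.5143
r_1 = -61.4480 / 151.5143 = -0.406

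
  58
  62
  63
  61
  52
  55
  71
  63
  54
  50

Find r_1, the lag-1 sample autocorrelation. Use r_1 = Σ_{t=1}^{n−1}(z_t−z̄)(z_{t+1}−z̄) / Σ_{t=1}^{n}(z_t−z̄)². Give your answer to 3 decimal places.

Mean z̄ = (58 + 62 + 63 + 61 + 52 + 55 + 71 + 63 + 54 + 50)/10 = 58.9000
Numerator Σ_{t=1}^{9}(z_t−z̄)(z_{t+1}−z̄) = 56.8900
Denominator Σ(z_t−z̄)² = 360.9000
r_1 = 56.8900 / 360.9000 = 0.158

0.158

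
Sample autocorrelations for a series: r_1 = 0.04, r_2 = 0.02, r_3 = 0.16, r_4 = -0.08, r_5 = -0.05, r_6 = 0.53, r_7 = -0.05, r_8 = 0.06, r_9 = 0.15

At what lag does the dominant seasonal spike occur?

6

The largest autocorrelation is r_6 = 0.53; the remaining lags stay at or below 0.16.
The dominant spike at lag 6 indicates a seasonal period of 6.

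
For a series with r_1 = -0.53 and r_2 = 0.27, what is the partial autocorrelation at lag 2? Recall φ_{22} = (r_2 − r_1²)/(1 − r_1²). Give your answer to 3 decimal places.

φ_{22} = (r_2 − r_1²) / (1 − r_1²)
r_1² = (-0.53)² = 0.2809
Numerator = 0.27 − 0.2809 = -0.0109; denominator = 1 − 0.2809 = 0.7191
φ_{22} = -0.0109 / 0.7191 = -0.015

-0.015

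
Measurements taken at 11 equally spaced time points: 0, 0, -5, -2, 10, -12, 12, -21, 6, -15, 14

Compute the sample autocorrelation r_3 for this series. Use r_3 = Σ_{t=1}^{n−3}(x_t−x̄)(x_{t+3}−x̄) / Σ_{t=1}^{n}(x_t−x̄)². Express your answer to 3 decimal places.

-0.569

Mean x̄ = (0 + 0 − 5 − 2 + 10 − 12 + 12 − 21 + 6 − 15 + 14)/11 = -1.1818
Numerator Σ_{t=1}^{8}(x_t−x̄)(x_{t+3}−x̄) = -739.5537
Denominator Σ(x_t−x̄)² = 1299.6364
r_3 = -739.5537 / 1299.6364 = -0.569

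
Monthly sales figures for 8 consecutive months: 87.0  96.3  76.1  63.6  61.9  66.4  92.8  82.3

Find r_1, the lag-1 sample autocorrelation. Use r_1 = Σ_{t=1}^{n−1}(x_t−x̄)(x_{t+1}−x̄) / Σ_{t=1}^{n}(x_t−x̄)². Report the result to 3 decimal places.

Mean x̄ = (87.0 + 96.3 + 76.1 + 63.6 + 61.9 + 66.4 + 92.8 + 82.3)/8 = 78.3000
Deviations from mean: 8.7000, 18.0000, -2.2000, -14.7000, -16.4000, -11.9000, 14.5000, 4.0000
Numerator Σ_{t=1}^{7}(x_t−x̄)(x_{t+1}−x̄) = 471.0300
Denominator Σ(x_t−x̄)² = 1257.4400
r_1 = 471.0300 / 1257.4400 = 0.375

0.375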